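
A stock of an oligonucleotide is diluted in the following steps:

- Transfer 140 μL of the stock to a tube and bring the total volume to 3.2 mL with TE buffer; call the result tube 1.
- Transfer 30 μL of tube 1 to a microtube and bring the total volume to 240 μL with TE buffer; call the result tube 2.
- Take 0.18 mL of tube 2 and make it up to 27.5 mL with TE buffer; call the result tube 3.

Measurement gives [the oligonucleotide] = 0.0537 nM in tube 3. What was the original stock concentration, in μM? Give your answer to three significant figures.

Step 1: 140 μL brought to 3.2 mL → factor 3200/140 = 22.857
Step 2: 30 μL brought to 240 μL → factor 240/30 = 8
Step 3: 0.18 mL brought to 27.5 mL → factor 27.5/0.18 = 152.78
Overall dilution factor = 22.857 × 8 × 152.78 = 27937
Stock = 0.0537 nM × 27937 = 1500 nM = 1.50 μM

1.50 μM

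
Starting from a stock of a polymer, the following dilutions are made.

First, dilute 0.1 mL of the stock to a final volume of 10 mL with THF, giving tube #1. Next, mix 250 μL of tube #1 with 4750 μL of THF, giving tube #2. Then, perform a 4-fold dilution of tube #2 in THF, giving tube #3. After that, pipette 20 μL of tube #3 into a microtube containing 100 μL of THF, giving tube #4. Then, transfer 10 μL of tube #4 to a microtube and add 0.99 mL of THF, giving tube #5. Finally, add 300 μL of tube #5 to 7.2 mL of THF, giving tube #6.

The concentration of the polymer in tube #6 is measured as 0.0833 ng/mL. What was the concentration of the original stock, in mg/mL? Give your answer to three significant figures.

Step 1: 0.1 mL brought to 10 mL → factor 10/0.1 = 100
Step 2: 250 μL + 4750 μL = 5000 μL total → factor 5000/250 = 20
Step 3: 4-fold → factor 4
Step 4: 20 μL + 100 μL = 120 μL total → factor 120/20 = 6
Step 5: 10 μL + 0.99 mL = 1000 μL total → factor 1000/10 = 100
Step 6: 300 μL + 7.2 mL = 7500 μL total → factor 7500/300 = 25
Overall dilution factor = 100 × 20 × 4 × 6 × 100 × 25 = 1.2 × 10^8
Stock = 0.0833 ng/mL × 1.2 × 10^8 = 9.996 × 10^6 ng/mL = 10.0 mg/mL

10.0 mg/mL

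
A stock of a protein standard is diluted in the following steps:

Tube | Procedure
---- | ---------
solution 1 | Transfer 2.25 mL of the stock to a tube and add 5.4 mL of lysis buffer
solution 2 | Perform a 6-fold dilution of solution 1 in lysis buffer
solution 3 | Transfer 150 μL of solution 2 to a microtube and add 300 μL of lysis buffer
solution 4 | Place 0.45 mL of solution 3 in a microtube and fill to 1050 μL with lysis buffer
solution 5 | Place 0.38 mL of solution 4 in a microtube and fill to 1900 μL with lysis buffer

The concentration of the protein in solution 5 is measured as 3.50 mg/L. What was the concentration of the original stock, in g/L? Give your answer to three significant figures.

Step 1: 2.25 mL + 5.4 mL = 7.65 mL total → factor 7.65/2.25 = 3.4
Step 2: 6-fold → factor 6
Step 3: 150 μL + 300 μL = 450 μL total → factor 450/150 = 3
Step 4: 0.45 mL brought to 1050 μL → factor 1.05/0.45 = 2.3333
Step 5: 0.38 mL brought to 1900 μL → factor 1.9/0.38 = 5
Overall dilution factor = 3.4 × 6 × 3 × 2.3333 × 5 = 714
Stock = 3.50 mg/L × 714 = 2499 mg/L = 2.50 g/L

2.50 g/L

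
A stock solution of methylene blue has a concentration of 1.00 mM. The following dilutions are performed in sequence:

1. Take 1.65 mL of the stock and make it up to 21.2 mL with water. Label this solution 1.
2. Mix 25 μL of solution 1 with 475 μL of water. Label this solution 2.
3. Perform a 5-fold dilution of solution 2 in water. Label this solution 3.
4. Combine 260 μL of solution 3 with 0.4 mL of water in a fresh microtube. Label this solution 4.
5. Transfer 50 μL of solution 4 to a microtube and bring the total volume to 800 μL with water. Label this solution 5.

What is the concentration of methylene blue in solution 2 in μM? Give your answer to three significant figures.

3.89 μM

Step 1: 1.65 mL brought to 21.2 mL → factor 21.2/1.65 = 12.848
Step 2: 25 μL + 475 μL = 500 μL total → factor 500/25 = 20
Dilution factor through solution 2 = 12.848 × 20 = 256.97
[solution 2] = 1.00 mM / 256.97 = 0.003892 mM = 3.89 μM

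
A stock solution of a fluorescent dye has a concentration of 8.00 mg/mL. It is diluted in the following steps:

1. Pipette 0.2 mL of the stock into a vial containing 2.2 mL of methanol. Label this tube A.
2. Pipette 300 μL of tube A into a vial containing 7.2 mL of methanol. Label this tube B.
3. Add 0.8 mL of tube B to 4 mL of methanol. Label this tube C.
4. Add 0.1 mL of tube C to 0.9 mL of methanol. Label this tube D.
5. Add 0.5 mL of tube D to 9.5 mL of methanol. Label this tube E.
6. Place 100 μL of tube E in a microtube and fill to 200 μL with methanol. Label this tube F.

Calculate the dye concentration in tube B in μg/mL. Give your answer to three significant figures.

Step 1: 0.2 mL + 2.2 mL = 2.4 mL total → factor 2.4/0.2 = 12
Step 2: 300 μL + 7.2 mL = 7500 μL total → factor 7500/300 = 25
Dilution factor through tube B = 12 × 25 = 300
[tube B] = 8.00 mg/mL / 300 = 0.02667 mg/mL = 26.7 μg/mL

26.7 μg/mL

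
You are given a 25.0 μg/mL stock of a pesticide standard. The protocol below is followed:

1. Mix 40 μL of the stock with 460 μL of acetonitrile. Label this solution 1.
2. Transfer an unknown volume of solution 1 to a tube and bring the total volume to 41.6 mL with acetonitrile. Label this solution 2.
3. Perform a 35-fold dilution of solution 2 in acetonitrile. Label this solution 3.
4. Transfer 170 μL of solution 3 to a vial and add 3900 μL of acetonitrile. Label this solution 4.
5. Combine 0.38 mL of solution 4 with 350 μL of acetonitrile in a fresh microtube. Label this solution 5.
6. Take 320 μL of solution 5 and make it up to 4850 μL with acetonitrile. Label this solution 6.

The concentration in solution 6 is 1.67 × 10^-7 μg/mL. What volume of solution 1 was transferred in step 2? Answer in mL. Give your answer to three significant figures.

0.0847 mL

Step 1: 40 μL + 460 μL = 500 μL total → factor 500/40 = 12.5
Step 2: v brought to 41.6 mL → factor = 41.6 mL/v
Step 3: 35-fold → factor 35
Step 4: 170 μL + 3900 μL = 4070 μL total → factor 4070/170 = 23.941
Step 5: 0.38 mL + 350 μL = 0.73 mL total → factor 0.73/0.38 = 1.9211
Step 6: 320 μL brought to 4850 μL → factor 4850/320 = 15.156
Product of known-step factors = 3.0497 × 10^5
Overall factor = 25.0 μg/mL / (1.67 × 10^-7 μg/mL) = 1.497 × 10^8
Step-2 factor = 1.497 × 10^8 / 3.0497 × 10^5 = 490.87
v = 41.6 mL / 490.87 = 0.0847 mL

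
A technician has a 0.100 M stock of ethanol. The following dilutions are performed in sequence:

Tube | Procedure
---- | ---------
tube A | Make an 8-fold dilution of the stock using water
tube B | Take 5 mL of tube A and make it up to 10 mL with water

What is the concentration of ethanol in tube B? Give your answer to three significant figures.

Step 1: 8-fold → factor 8
Step 2: 5 mL brought to 10 mL → factor 10/5 = 2
Overall dilution factor = 8 × 2 = 16
Final = 0.100 M / 16 = 0.00625 M

0.00625 M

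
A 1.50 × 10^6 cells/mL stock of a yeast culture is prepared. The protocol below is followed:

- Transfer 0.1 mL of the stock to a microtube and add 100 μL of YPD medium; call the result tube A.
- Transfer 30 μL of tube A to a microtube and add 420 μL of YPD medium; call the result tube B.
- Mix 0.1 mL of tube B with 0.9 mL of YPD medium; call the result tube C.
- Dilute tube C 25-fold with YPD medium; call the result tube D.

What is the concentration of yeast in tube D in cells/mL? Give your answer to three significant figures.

Step 1: 0.1 mL + 100 μL = 0.2 mL total → factor 0.2/0.1 = 2
Step 2: 30 μL + 420 μL = 450 μL total → factor 450/30 = 15
Step 3: 0.1 mL + 0.9 mL = 1 mL total → factor 1/0.1 = 10
Step 4: 25-fold → factor 25
Overall dilution factor = 2 × 15 × 10 × 25 = 7500
Final = 1.50 × 10^6 cells/mL / 7500 = 200 cells/mL

200 cells/mL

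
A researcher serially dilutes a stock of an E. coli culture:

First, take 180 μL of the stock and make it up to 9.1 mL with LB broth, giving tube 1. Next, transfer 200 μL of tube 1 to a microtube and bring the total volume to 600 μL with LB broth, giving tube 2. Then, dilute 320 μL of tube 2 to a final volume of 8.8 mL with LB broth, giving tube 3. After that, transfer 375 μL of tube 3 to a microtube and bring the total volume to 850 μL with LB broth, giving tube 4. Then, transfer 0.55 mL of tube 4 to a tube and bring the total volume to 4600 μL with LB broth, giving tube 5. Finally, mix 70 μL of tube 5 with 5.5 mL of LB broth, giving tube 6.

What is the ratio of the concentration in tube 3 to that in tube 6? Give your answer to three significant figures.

1.51 × 10^3

Step 1: 180 μL brought to 9.1 mL → factor 9100/180 = 50.556
Step 2: 200 μL brought to 600 μL → factor 600/200 = 3
Step 3: 320 μL brought to 8.8 mL → factor 8800/320 = 27.5
Step 4: 375 μL brought to 850 μL → factor 850/375 = 2.2667
Step 5: 0.55 mL brought to 4600 μL → factor 4.6/0.55 = 8.3636
Step 6: 70 μL + 5.5 mL = 5570 μL total → factor 5570/70 = 79.571
Dilution factor to tube 3 = 4170.8; to tube 6 = 6.2916 × 10^6
[tube 3]/[tube 6] = (factor to tube 6)/(factor to tube 3) = 6.2916 × 10^6/4170.8 = 1.51 × 10^3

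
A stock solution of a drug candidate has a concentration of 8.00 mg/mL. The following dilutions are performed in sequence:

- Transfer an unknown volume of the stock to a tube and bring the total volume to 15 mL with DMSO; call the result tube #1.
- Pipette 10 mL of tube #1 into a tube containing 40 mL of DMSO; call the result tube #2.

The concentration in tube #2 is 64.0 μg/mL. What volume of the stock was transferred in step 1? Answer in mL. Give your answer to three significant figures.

Step 1: v brought to 15 mL → factor = 15 mL/v
Step 2: 10 mL + 40 mL = 50 mL total → factor 50/10 = 5
Product of known-step factors = 5
Overall factor = 8.00 mg/mL / (64.0 μg/mL) = 125
Step-1 factor = 125 / 5 = 25
v = 15 mL / 25 = 0.600 mL

0.600 mL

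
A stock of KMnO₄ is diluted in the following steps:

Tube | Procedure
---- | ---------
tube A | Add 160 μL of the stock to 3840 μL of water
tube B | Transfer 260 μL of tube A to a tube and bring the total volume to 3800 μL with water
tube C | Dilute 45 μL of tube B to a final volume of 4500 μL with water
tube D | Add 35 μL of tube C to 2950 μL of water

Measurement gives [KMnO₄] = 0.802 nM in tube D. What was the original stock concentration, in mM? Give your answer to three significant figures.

2.50 mM

Step 1: 160 μL + 3840 μL = 4000 μL total → factor 4000/160 = 25
Step 2: 260 μL brought to 3800 μL → factor 3800/260 = 14.615
Step 3: 45 μL brought to 4500 μL → factor 4500/45 = 100
Step 4: 35 μL + 2950 μL = 2985 μL total → factor 2985/35 = 85.286
Overall dilution factor = 25 × 14.615 × 100 × 85.286 = 3.1162 × 10^6
Stock = 0.802 nM × 3.1162 × 10^6 = 2.499 × 10^6 nM = 2.50 mM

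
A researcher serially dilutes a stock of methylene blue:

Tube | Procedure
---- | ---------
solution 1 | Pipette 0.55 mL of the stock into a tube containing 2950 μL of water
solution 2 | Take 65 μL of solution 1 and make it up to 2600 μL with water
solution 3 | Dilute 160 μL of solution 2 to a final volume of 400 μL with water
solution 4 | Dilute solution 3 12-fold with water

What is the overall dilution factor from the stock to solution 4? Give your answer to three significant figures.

7.64 × 10^3

Step 1: 0.55 mL + 2950 μL = 3.5 mL total → factor 3.5/0.55 = 6.3636
Step 2: 65 μL brought to 2600 μL → factor 2600/65 = 40
Step 3: 160 μL brought to 400 μL → factor 400/160 = 2.5
Step 4: 12-fold → factor 12
Overall dilution factor = 6.3636 × 40 × 2.5 × 12 = 7636.4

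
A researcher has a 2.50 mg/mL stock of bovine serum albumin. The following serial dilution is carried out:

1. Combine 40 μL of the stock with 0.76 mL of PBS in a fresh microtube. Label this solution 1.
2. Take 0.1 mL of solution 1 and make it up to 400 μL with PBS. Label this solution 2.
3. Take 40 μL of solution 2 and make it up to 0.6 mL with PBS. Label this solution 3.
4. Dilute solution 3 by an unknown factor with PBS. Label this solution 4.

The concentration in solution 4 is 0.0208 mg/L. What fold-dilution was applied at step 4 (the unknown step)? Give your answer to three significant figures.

Step 1: 40 μL + 0.76 mL = 800 μL total → factor 800/40 = 20
Step 2: 0.1 mL brought to 400 μL → factor 0.4/0.1 = 4
Step 3: 40 μL brought to 0.6 mL → factor 600/40 = 15
Step 4: unknown factor x
Product of known-step factors = 1200
Overall factor = 2.50 mg/mL / (0.0208 mg/L) = 1.2019 × 10^5
x = 1.2019 × 10^5 / 1200 = 100

100-fold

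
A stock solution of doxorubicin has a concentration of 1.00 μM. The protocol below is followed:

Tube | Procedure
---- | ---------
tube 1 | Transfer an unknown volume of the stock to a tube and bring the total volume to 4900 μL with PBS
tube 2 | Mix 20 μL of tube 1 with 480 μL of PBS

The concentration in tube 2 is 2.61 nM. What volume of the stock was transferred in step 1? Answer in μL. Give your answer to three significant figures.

Step 1: v brought to 4900 μL → factor = 4900 μL/v
Step 2: 20 μL + 480 μL = 500 μL total → factor 500/20 = 25
Product of known-step factors = 25
Overall factor = 1.00 μM / (2.61 nM) = 383.14
Step-1 factor = 383.14 / 25 = 15.326
v = 4900 μL / 15.326 = 320 μL

320 μL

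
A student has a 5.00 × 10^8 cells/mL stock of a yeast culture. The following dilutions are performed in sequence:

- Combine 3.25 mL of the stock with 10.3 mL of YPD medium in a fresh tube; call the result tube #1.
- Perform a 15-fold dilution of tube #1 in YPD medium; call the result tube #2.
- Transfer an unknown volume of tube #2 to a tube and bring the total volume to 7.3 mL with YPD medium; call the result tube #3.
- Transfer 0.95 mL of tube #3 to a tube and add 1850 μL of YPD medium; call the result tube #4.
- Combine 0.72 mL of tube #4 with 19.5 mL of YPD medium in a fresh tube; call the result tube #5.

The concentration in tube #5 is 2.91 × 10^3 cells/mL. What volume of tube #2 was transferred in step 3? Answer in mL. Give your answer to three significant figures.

0.220 mL

Step 1: 3.25 mL + 10.3 mL = 13.55 mL total → factor 13.55/3.25 = 4.1692
Step 2: 15-fold → factor 15
Step 3: v brought to 7.3 mL → factor = 7.3 mL/v
Step 4: 0.95 mL + 1850 μL = 2.8 mL total → factor 2.8/0.95 = 2.9474
Step 5: 0.72 mL + 19.5 mL = 20.22 mL total → factor 20.22/0.72 = 28.083
Product of known-step factors = 5176.4
Overall factor = 5.00 × 10^8 cells/mL / (2.91 × 10^3 cells/mL) = 1.7182 × 10^5
Step-3 factor = 1.7182 × 10^5 / 5176.4 = 33.193
v = 7.3 mL / 33.193 = 0.220 mL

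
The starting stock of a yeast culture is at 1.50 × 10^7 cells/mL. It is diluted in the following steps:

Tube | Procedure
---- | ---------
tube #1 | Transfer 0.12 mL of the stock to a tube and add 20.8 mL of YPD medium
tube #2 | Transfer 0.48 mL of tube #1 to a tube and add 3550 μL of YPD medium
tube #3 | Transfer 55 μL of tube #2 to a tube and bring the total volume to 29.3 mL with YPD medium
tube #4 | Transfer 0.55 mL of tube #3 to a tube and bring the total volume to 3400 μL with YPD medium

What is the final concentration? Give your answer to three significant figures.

Step 1: 0.12 mL + 20.8 mL = 20.92 mL total → factor 20.92/0.12 = 174.33
Step 2: 0.48 mL + 3550 μL = 4.03 mL total → factor 4.03/0.48 = 8.3958
Step 3: 55 μL brought to 29.3 mL → factor 29300/55 = 532.73
Step 4: 0.55 mL brought to 3400 μL → factor 3.4/0.55 = 6.1818
Overall dilution factor = 174.33 × 8.3958 × 532.73 × 6.1818 = 4.8202 × 10^6
Final = 1.50 × 10^7 cells/mL / 4.8202 × 10^6 = 3.11 cells/mL

3.11 cells/mL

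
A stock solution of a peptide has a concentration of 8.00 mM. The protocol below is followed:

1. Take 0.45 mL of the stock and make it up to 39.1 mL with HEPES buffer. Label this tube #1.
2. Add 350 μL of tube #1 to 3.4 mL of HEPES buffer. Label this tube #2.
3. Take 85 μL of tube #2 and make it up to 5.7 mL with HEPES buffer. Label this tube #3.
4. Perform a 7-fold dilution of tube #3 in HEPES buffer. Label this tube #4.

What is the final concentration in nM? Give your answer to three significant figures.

18.3 nM

Step 1: 0.45 mL brought to 39.1 mL → factor 39.1/0.45 = 86.889
Step 2: 350 μL + 3.4 mL = 3750 μL total → factor 3750/350 = 10.714
Step 3: 85 μL brought to 5.7 mL → factor 5700/85 = 67.059
Step 4: 7-fold → factor 7
Overall dilution factor = 86.889 × 10.714 × 67.059 × 7 = 4.37 × 10^5
Final = 8.00 mM / 4.37 × 10^5 = 1.831 × 10^-5 mM = 18.3 nM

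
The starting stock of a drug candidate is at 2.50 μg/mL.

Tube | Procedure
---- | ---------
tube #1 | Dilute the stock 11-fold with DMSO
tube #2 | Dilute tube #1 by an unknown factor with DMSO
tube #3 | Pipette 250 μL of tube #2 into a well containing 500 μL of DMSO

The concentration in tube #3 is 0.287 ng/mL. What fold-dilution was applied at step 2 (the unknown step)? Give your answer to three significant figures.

Step 1: 11-fold → factor 11
Step 2: unknown factor x
Step 3: 250 μL + 500 μL = 750 μL total → factor 750/250 = 3
Product of known-step factors = 33
Overall factor = 2.50 μg/mL / (0.287 ng/mL) = 8710.8
x = 8710.8 / 33 = 264

264-fold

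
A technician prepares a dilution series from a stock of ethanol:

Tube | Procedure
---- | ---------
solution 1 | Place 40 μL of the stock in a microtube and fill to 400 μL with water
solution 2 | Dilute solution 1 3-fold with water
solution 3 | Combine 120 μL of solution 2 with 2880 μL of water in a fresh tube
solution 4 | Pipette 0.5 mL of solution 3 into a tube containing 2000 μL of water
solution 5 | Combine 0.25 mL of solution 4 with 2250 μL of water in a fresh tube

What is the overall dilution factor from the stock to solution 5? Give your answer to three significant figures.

3.75 × 10^4

Step 1: 40 μL brought to 400 μL → factor 400/40 = 10
Step 2: 3-fold → factor 3
Step 3: 120 μL + 2880 μL = 3000 μL total → factor 3000/120 = 25
Step 4: 0.5 mL + 2000 μL = 2.5 mL total → factor 2.5/0.5 = 5
Step 5: 0.25 mL + 2250 μL = 2.5 mL total → factor 2.5/0.25 = 10
Overall dilution factor = 10 × 3 × 25 × 5 × 10 = 37500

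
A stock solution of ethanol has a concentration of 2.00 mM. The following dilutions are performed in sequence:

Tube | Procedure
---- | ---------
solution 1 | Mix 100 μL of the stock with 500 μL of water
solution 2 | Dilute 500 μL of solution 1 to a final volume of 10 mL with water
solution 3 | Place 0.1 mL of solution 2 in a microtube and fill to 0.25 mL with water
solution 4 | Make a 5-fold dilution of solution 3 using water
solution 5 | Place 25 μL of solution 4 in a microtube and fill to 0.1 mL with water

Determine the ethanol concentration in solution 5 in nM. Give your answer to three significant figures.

333 nM

Step 1: 100 μL + 500 μL = 600 μL total → factor 600/100 = 6
Step 2: 500 μL brought to 10 mL → factor 10000/500 = 20
Step 3: 0.1 mL brought to 0.25 mL → factor 0.25/0.1 = 2.5
Step 4: 5-fold → factor 5
Step 5: 25 μL brought to 0.1 mL → factor 100/25 = 4
Overall dilution factor = 6 × 20 × 2.5 × 5 × 4 = 6000
Final = 2.00 mM / 6000 = 0.0003333 mM = 333 nM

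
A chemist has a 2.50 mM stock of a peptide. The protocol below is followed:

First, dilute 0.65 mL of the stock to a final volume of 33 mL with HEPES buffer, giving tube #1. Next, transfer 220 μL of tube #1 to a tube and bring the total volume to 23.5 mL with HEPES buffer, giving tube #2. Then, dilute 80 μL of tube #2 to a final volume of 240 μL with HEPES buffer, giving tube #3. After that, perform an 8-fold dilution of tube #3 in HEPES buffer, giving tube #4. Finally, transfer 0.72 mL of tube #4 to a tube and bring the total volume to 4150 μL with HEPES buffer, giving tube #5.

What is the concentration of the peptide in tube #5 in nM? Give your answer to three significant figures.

3.33 nM

Step 1: 0.65 mL brought to 33 mL → factor 33/0.65 = 50.769
Step 2: 220 μL brought to 23.5 mL → factor 23500/220 = 106.82
Step 3: 80 μL brought to 240 μL → factor 240/80 = 3
Step 4: 8-fold → factor 8
Step 5: 0.72 mL brought to 4150 μL → factor 4.15/0.72 = 5.7639
Dilution factor through tube #5 = 50.769 × 106.82 × 3 × 8 × 5.7639 = 7.5019 × 10^5
[tube #5] = 2.50 mM / 7.5019 × 10^5 = 3.332 × 10^-6 mM = 3.33 nM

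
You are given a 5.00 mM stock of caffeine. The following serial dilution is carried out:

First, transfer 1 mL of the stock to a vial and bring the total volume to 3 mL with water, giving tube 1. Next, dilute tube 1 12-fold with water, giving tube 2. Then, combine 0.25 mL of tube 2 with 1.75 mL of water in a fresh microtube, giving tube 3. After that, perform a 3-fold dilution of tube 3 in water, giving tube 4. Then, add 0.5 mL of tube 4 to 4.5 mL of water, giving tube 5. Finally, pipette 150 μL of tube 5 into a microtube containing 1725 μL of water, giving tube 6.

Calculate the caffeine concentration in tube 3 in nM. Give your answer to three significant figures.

Step 1: 1 mL brought to 3 mL → factor 3/1 = 3
Step 2: 12-fold → factor 12
Step 3: 0.25 mL + 1.75 mL = 2 mL total → factor 2/0.25 = 8
Dilution factor through tube 3 = 3 × 12 × 8 = 288
[tube 3] = 5.00 mM / 288 = 0.01736 mM = 1.74 × 10^4 nM

1.74 × 10^4 nM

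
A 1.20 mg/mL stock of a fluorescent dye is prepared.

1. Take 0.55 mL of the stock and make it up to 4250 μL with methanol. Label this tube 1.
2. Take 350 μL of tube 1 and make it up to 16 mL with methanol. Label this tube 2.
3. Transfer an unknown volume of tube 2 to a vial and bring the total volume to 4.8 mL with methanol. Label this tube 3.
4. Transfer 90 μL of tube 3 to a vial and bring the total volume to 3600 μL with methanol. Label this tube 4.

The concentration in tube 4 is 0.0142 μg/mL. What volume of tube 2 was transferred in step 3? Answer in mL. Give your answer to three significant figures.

0.803 mL

Step 1: 0.55 mL brought to 4250 μL → factor 4.25/0.55 = 7.7273
Step 2: 350 μL brought to 16 mL → factor 16000/350 = 45.714
Step 3: v brought to 4.8 mL → factor = 4.8 mL/v
Step 4: 90 μL brought to 3600 μL → factor 3600/90 = 40
Product of known-step factors = 14130
Overall factor = 1.20 mg/mL / (0.0142 μg/mL) = 84507
Step-3 factor = 84507 / 14130 = 5.9807
v = 4.8 mL / 5.9807 = 0.803 mL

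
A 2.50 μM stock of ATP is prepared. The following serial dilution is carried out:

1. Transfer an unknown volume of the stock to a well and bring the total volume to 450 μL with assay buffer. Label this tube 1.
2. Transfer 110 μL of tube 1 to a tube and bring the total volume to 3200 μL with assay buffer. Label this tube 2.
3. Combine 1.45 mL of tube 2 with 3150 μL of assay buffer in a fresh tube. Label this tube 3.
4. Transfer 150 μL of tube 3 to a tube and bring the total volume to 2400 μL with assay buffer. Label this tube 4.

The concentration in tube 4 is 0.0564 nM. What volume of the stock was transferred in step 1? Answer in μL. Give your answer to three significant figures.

Step 1: v brought to 450 μL → factor = 450 μL/v
Step 2: 110 μL brought to 3200 μL → factor 3200/110 = 29.091
Step 3: 1.45 mL + 3150 μL = 4.6 mL total → factor 4.6/1.45 = 3.1724
Step 4: 150 μL brought to 2400 μL → factor 2400/150 = 16
Product of known-step factors = 1476.6
Overall factor = 2.50 μM / (0.0564 nM) = 44326
Step-1 factor = 44326 / 1476.6 = 30.019
v = 450 μL / 30.019 = 15.0 μL

15.0 μL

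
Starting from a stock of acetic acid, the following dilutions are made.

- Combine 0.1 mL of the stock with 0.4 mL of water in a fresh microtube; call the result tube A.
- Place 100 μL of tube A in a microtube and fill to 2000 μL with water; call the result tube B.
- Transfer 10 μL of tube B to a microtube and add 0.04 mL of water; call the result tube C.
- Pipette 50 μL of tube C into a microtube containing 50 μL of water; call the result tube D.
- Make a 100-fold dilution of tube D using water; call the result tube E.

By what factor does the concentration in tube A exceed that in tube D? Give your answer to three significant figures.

200

Step 1: 0.1 mL + 0.4 mL = 0.5 mL total → factor 0.5/0.1 = 5
Step 2: 100 μL brought to 2000 μL → factor 2000/100 = 20
Step 3: 10 μL + 0.04 mL = 50 μL total → factor 50/10 = 5
Step 4: 50 μL + 50 μL = 100 μL total → factor 100/50 = 2
Dilution factor to tube A = 5; to tube D = 1000
[tube A]/[tube D] = (factor to tube D)/(factor to tube A) = 1000/5 = 200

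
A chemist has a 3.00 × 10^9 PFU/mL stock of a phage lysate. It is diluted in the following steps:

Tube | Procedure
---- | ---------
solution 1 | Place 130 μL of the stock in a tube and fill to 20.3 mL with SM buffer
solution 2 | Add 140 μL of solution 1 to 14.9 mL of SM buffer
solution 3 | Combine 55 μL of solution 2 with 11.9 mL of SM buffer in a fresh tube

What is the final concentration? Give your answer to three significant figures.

823 PFU/mL

Step 1: 130 μL brought to 20.3 mL → factor 20300/130 = 156.15
Step 2: 140 μL + 14.9 mL = 15040 μL total → factor 15040/140 = 107.43
Step 3: 55 μL + 11.9 mL = 11955 μL total → factor 11955/55 = 217.36
Overall dilution factor = 156.15 × 107.43 × 217.36 = 3.6464 × 10^6
Final = 3.00 × 10^9 PFU/mL / 3.6464 × 10^6 = 823 PFU/mL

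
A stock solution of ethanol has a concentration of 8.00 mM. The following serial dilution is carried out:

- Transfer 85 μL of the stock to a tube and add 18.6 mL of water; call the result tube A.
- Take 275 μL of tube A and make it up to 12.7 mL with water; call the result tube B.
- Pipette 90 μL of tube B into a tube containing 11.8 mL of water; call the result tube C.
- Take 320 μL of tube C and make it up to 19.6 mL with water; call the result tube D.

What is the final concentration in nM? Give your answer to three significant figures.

0.0974 nM

Step 1: 85 μL + 18.6 mL = 18685 μL total → factor 18685/85 = 219.82
Step 2: 275 μL brought to 12.7 mL → factor 12700/275 = 46.182
Step 3: 90 μL + 11.8 mL = 11890 μL total → factor 11890/90 = 132.11
Step 4: 320 μL brought to 19.6 mL → factor 19600/320 = 61.25
Overall dilution factor = 219.82 × 46.182 × 132.11 × 61.25 = 8.2147 × 10^7
Final = 8.00 mM / 8.2147 × 10^7 = 9.739 × 10^-8 mM = 0.0974 nM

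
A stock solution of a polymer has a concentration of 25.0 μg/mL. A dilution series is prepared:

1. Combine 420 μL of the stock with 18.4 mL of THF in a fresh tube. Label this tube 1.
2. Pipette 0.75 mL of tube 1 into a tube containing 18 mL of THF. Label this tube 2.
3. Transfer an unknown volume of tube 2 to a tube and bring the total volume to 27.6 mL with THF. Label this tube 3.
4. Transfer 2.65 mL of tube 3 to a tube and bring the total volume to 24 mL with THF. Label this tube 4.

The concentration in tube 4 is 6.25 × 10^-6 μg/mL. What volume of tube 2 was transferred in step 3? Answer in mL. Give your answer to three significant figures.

Step 1: 420 μL + 18.4 mL = 18820 μL total → factor 18820/420 = 44.81
Step 2: 0.75 mL + 18 mL = 18.75 mL total → factor 18.75/0.75 = 25
Step 3: v brought to 27.6 mL → factor = 27.6 mL/v
Step 4: 2.65 mL brought to 24 mL → factor 24/2.65 = 9.0566
Product of known-step factors = 10146
Overall factor = 25.0 μg/mL / (6.25 × 10^-6 μg/mL) = 4 × 10^6
Step-3 factor = 4 × 10^6 / 10146 = 394.26
v = 27.6 mL / 394.26 = 0.0700 mL

0.0700 mL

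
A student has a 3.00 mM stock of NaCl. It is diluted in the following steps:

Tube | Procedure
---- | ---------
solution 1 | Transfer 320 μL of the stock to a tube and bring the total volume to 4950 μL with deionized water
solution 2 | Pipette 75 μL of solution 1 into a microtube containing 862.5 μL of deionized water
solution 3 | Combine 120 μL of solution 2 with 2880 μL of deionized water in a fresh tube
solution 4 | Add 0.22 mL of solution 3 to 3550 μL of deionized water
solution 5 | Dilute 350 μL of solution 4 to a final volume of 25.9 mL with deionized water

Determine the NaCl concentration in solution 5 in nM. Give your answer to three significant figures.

Step 1: 320 μL brought to 4950 μL → factor 4950/320 = 15.469
Step 2: 75 μL + 862.5 μL = 937.5 μL total → factor 937.5/75 = 12.5
Step 3: 120 μL + 2880 μL = 3000 μL total → factor 3000/120 = 25
Step 4: 0.22 mL + 3550 μL = 3.77 mL total → factor 3.77/0.22 = 17.136
Step 5: 350 μL brought to 25.9 mL → factor 25900/350 = 74
Overall dilution factor = 15.469 × 12.5 × 25 × 17.136 × 74 = 6.1299 × 10^6
Final = 3.00 mM / 6.1299 × 10^6 = 4.894 × 10^-7 mM = 0.489 nM

0.489 nM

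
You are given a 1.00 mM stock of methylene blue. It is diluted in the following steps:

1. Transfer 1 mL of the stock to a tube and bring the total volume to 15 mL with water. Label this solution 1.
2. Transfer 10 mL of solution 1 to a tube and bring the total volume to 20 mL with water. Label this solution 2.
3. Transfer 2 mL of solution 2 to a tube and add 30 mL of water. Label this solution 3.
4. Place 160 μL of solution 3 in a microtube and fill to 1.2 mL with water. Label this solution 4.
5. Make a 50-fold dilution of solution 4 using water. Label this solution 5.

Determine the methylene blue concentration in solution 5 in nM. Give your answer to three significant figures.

5.56 nM

Step 1: 1 mL brought to 15 mL → factor 15/1 = 15
Step 2: 10 mL brought to 20 mL → factor 20/10 = 2
Step 3: 2 mL + 30 mL = 32 mL total → factor 32/2 = 16
Step 4: 160 μL brought to 1.2 mL → factor 1200/160 = 7.5
Step 5: 50-fold → factor 50
Overall dilution factor = 15 × 2 × 16 × 7.5 × 50 = 1.8 × 10^5
Final = 1.00 mM / 1.8 × 10^5 = 5.556 × 10^-6 mM = 5.56 nM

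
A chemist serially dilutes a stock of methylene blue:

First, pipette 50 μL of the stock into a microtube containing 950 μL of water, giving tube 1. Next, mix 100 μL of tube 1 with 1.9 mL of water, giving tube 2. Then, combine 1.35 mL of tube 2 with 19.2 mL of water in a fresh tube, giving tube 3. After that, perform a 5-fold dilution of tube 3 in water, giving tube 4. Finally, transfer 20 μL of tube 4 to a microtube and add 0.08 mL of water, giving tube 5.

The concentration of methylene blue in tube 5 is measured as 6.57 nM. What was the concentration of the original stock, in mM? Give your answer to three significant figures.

1.00 mM

Step 1: 50 μL + 950 μL = 1000 μL total → factor 1000/50 = 20
Step 2: 100 μL + 1.9 mL = 2000 μL total → factor 2000/100 = 20
Step 3: 1.35 mL + 19.2 mL = 20.55 mL total → factor 20.55/1.35 = 15.222
Step 4: 5-fold → factor 5
Step 5: 20 μL + 0.08 mL = 100 μL total → factor 100/20 = 5
Overall dilution factor = 20 × 20 × 15.222 × 5 × 5 = 1.5222 × 10^5
Stock = 6.57 nM × 1.5222 × 10^5 = 1.000 × 10^6 nM = 1.00 mM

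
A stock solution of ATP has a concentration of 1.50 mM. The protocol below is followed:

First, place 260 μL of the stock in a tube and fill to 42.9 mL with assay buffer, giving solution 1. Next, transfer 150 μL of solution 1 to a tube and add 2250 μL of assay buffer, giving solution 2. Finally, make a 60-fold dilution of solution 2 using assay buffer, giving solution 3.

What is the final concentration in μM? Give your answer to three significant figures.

0.00947 μM

Step 1: 260 μL brought to 42.9 mL → factor 42900/260 = 165
Step 2: 150 μL + 2250 μL = 2400 μL total → factor 2400/150 = 16
Step 3: 60-fold → factor 60
Overall dilution factor = 165 × 16 × 60 = 1.584 × 10^5
Final = 1.50 mM / 1.584 × 10^5 = 9.470 × 10^-6 mM = 0.00947 μM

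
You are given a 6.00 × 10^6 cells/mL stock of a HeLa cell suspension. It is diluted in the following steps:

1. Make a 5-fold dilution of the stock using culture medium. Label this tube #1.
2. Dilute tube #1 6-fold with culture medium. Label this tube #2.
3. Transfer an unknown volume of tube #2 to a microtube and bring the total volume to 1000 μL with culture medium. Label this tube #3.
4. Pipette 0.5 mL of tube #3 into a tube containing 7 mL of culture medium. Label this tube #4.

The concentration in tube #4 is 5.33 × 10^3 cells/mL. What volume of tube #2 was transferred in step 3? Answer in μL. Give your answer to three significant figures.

400 μL

Step 1: 5-fold → factor 5
Step 2: 6-fold → factor 6
Step 3: v brought to 1000 μL → factor = 1000 μL/v
Step 4: 0.5 mL + 7 mL = 7.5 mL total → factor 7.5/0.5 = 15
Product of known-step factors = 450
Overall factor = 6.00 × 10^6 cells/mL / (5.33 × 10^3 cells/mL) = 1125.7
Step-3 factor = 1125.7 / 450 = 2.5016
v = 1000 μL / 2.5016 = 400 μL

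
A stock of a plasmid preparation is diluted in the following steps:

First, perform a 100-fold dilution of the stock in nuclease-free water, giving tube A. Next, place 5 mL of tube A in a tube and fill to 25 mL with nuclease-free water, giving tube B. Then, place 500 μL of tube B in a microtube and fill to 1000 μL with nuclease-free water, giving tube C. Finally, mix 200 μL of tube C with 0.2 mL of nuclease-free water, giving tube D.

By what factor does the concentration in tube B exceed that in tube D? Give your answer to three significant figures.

4.00

Step 1: 100-fold → factor 100
Step 2: 5 mL brought to 25 mL → factor 25/5 = 5
Step 3: 500 μL brought to 1000 μL → factor 1000/500 = 2
Step 4: 200 μL + 0.2 mL = 400 μL total → factor 400/200 = 2
Dilution factor to tube B = 500; to tube D = 2000
[tube B]/[tube D] = (factor to tube D)/(factor to tube B) = 2000/500 = 4.00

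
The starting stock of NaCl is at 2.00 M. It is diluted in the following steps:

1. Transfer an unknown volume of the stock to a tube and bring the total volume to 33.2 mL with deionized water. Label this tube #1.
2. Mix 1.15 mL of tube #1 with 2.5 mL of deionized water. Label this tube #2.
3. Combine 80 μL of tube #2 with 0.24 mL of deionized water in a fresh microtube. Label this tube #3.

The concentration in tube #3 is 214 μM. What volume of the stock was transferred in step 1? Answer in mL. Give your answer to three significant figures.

Step 1: v brought to 33.2 mL → factor = 33.2 mL/v
Step 2: 1.15 mL + 2.5 mL = 3.65 mL total → factor 3.65/1.15 = 3.1739
Step 3: 80 μL + 0.24 mL = 320 μL total → factor 320/80 = 4
Product of known-step factors = 12.696
Overall factor = 2.00 M / (214 μM) = 9345.8
Step-1 factor = 9345.8 / 12.696 = 736.14
v = 33.2 mL / 736.14 = 0.0451 mL

0.0451 mL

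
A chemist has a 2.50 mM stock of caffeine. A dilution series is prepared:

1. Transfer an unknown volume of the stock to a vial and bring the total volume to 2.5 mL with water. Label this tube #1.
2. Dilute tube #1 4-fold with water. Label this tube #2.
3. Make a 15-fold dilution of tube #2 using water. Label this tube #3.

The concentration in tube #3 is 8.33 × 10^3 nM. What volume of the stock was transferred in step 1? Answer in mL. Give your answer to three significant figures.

Step 1: v brought to 2.5 mL → factor = 2.5 mL/v
Step 2: 4-fold → factor 4
Step 3: 15-fold → factor 15
Product of known-step factors = 60
Overall factor = 2.50 mM / (8.33 × 10^3 nM) = 300.12
Step-1 factor = 300.12 / 60 = 5.002
v = 2.5 mL / 5.002 = 0.500 mL

0.500 mL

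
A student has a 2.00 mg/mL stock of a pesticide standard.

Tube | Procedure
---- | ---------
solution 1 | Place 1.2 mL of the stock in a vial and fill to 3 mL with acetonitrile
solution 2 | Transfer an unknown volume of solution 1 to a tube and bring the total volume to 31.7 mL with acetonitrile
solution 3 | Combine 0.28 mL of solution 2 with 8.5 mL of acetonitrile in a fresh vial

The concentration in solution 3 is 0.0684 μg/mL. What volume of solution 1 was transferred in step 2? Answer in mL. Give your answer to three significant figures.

0.0850 mL

Step 1: 1.2 mL brought to 3 mL → factor 3/1.2 = 2.5
Step 2: v brought to 31.7 mL → factor = 31.7 mL/v
Step 3: 0.28 mL + 8.5 mL = 8.78 mL total → factor 8.78/0.28 = 31.357
Product of known-step factors = 78.393
Overall factor = 2.00 mg/mL / (0.0684 μg/mL) = 29240
Step-2 factor = 29240 / 78.393 = 372.99
v = 31.7 mL / 372.99 = 0.0850 mL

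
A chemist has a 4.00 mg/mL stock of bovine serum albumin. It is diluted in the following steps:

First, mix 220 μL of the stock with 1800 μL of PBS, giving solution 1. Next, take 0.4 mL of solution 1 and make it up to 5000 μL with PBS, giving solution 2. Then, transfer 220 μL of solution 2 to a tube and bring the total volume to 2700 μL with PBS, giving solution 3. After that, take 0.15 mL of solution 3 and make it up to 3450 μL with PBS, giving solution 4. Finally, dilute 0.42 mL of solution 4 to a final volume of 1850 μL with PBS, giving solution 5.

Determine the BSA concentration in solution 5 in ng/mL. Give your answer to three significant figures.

28.0 ng/mL

Step 1: 220 μL + 1800 μL = 2020 μL total → factor 2020/220 = 9.1818
Step 2: 0.4 mL brought to 5000 μL → factor 5/0.4 = 12.5
Step 3: 220 μL brought to 2700 μL → factor 2700/220 = 12.273
Step 4: 0.15 mL brought to 3450 μL → factor 3.45/0.15 = 23
Step 5: 0.42 mL brought to 1850 μL → factor 1.85/0.42 = 4.4048
Overall dilution factor = 9.1818 × 12.5 × 12.273 × 23 × 4.4048 = 1.427 × 10^5
Final = 4.00 mg/mL / 1.427 × 10^5 = 2.803 × 10^-5 mg/mL = 28.0 ng/mL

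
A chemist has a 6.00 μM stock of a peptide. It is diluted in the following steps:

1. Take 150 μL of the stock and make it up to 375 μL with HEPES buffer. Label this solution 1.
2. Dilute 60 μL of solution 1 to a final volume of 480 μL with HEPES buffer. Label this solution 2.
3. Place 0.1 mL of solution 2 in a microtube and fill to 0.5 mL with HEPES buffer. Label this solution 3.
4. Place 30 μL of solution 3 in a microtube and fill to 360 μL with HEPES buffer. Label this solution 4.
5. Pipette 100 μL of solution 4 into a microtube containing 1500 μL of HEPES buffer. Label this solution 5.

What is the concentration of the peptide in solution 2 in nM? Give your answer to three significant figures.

Step 1: 150 μL brought to 375 μL → factor 375/150 = 2.5
Step 2: 60 μL brought to 480 μL → factor 480/60 = 8
Dilution factor through solution 2 = 2.5 × 8 = 20
[solution 2] = 6.00 μM / 20 = 0.3000 μM = 300 nM

300 nM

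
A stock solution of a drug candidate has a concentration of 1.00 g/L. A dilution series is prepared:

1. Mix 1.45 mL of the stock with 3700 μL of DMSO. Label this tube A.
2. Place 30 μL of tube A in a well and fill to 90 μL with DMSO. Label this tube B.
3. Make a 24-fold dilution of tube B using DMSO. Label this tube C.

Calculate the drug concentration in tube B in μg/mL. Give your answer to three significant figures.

Step 1: 1.45 mL + 3700 μL = 5.15 mL total → factor 5.15/1.45 = 3.5517
Step 2: 30 μL brought to 90 μL → factor 90/30 = 3
Dilution factor through tube B = 3.5517 × 3 = 10.655
[tube B] = 1.00 g/L / 10.655 = 0.09385 g/L = 93.9 μg/mL

93.9 μg/mL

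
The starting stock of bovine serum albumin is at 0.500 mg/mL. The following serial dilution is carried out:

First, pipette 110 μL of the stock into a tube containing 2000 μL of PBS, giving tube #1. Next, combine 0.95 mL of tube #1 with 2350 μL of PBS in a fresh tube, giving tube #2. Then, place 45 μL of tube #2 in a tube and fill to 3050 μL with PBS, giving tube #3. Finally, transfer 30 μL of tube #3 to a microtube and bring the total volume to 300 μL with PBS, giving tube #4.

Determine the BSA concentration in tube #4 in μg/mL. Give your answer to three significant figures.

Step 1: 110 μL + 2000 μL = 2110 μL total → factor 2110/110 = 19.182
Step 2: 0.95 mL + 2350 μL = 3.3 mL total → factor 3.3/0.95 = 3.4737
Step 3: 45 μL brought to 3050 μL → factor 3050/45 = 67.778
Step 4: 30 μL brought to 300 μL → factor 300/30 = 10
Overall dilution factor = 19.182 × 3.4737 × 67.778 × 10 = 45161
Final = 0.500 mg/mL / 45161 = 1.107 × 10^-5 mg/mL = 0.0111 μg/mL

0.0111 μg/mL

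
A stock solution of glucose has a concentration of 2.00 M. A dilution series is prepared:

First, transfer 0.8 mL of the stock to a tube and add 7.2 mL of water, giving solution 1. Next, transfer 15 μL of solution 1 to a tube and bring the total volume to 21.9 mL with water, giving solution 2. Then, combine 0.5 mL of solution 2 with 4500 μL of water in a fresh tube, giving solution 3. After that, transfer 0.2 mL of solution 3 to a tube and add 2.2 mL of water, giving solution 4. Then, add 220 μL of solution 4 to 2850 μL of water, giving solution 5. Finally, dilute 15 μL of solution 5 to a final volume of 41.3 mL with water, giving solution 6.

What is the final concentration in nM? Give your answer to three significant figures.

0.0297 nM

Step 1: 0.8 mL + 7.2 mL = 8 mL total → factor 8/0.8 = 10
Step 2: 15 μL brought to 21.9 mL → factor 21900/15 = 1460
Step 3: 0.5 mL + 4500 μL = 5 mL total → factor 5/0.5 = 10
Step 4: 0.2 mL + 2.2 mL = 2.4 mL total → factor 2.4/0.2 = 12
Step 5: 220 μL + 2850 μL = 3070 μL total → factor 3070/220 = 13.955
Step 6: 15 μL brought to 41.3 mL → factor 41300/15 = 2753.3
Overall dilution factor = 10 × 1460 × 10 × 12 × 13.955 × 2753.3 = 6.7314 × 10^10
Final = 2.00 M / 6.7314 × 10^10 = 2.971 × 10^-11 M = 0.0297 nM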